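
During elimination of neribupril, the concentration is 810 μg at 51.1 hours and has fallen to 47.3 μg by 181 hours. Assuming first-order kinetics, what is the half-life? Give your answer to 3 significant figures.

Over Δt = 181 − 51.1 = 129.9 hours, the level fell by a factor of 810/47.3 ≈ 17.125.
n = log₂(17.125) ≈ 4.098 half-lives, so t½ = 129.9/4.098 ≈ 31.698 hours.

31.7 hours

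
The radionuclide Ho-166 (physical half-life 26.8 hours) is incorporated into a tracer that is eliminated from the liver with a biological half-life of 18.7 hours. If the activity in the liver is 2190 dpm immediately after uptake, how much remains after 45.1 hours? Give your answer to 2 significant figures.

130 dpm

1/t_eff = 1/t_phys + 1/t_biol = 1/26.8 + 1/18.7 = 0.090789 per hour.
t_eff = 26.8 × 18.7 / (26.8 + 18.7) ≈ 11.015 hours.
Remaining = 2190 × (1/2)^(45.1/11.015) = 2190 × (1/2)^4.0946 ≈ 128.19 dpm.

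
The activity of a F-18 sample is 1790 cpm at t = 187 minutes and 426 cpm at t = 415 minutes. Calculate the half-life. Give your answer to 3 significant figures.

Over Δt = 415 − 187 = 228 minutes, the level fell by a factor of 1790/426 ≈ 4.2019.
n = log₂(4.2019) ≈ 2.071 half-lives, so t½ = 228/2.071 ≈ 110.09 minutes.

110 minutes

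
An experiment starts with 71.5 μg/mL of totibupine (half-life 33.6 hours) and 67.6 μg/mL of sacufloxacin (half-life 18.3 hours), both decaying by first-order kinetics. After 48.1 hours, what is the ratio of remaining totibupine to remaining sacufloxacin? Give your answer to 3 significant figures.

totibupine: 71.5 × (1/2)^(48.1/33.6) = 71.5 × (1/2)^1.4315 ≈ 26.507 μg/mL.
sacufloxacin: 67.6 × (1/2)^(48.1/18.3) = 67.6 × (1/2)^2.6284 ≈ 10.932 μg/mL.
Ratio ≈ 26.507 / 10.932 ≈ 2.4247.

2.42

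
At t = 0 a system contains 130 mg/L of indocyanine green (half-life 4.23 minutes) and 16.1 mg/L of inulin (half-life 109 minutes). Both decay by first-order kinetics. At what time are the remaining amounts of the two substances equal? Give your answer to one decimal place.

13.3 minutes

Set 130·(1/2)^(t/4.23) = 16.1·(1/2)^(t/109).
Taking log₂: log₂(130/16.1) = t·(1/4.23 − 1/109).
log₂(8.0745) = 3.0134; 1/4.23 − 1/109 = 0.22723.
t = 3.0134 / 0.22723 ≈ 13.261 minutes.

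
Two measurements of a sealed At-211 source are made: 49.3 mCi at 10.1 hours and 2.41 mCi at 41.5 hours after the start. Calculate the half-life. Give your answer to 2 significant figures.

7.2 hours

Over Δt = 41.5 − 10.1 = 31.4 hours, the level fell by a factor of 49.3/2.41 ≈ 20.456.
n = log₂(20.456) ≈ 4.3545 half-lives, so t½ = 31.4/4.3545 ≈ 7.211 hours.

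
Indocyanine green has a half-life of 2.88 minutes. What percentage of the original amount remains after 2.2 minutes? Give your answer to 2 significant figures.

n = 2.2/2.88 ≈ 0.76389 half-lives.
Fraction remaining = (1/2)^0.76389 ≈ 0.58891, i.e. 58.891%.

59%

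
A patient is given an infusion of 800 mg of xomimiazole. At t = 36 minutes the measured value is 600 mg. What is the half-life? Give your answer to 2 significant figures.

A/A₀ = 600/800 ≈ 0.75.
n = log₂(1.3333) ≈ 0.41504 half-lives elapsed in 36 minutes.
t½ = 36/0.41504 ≈ 86.739 minutes.

87 minutes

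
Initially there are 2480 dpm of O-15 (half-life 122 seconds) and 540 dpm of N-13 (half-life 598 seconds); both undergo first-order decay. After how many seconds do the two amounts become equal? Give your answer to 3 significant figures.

337 seconds

Set 2480·(1/2)^(t/122) = 540·(1/2)^(t/598).
Taking log₂: log₂(2480/540) = t·(1/122 − 1/598).
log₂(4.5926) = 2.1993; 1/122 − 1/598 = 0.0065245.
t = 2.1993 / 0.0065245 ≈ 337.09 seconds.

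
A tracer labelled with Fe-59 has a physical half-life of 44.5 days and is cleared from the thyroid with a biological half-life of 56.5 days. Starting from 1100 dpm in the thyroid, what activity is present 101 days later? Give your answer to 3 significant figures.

66.1 dpm

1/t_eff = 1/t_phys + 1/t_biol = 1/44.5 + 1/56.5 = 0.040171 per day.
t_eff = 44.5 × 56.5 / (44.5 + 56.5) ≈ 24.894 days.
Remaining = 1100 × (1/2)^(101/24.894) = 1100 × (1/2)^4.0573 ≈ 66.074 dpm.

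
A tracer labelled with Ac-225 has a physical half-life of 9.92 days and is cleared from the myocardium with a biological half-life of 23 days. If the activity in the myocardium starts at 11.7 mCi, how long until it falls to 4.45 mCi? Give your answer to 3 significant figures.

9.67 days

1/t_eff = 1/t_phys + 1/t_biol = 1/9.92 + 1/23 = 0.14428 per day.
t_eff = 9.92 × 23 / (9.92 + 23) ≈ 6.9307 days.
n = log₂(11.7/4.45) ≈ 1.3946; t = 1.3946 × 6.9307 ≈ 9.6658 days.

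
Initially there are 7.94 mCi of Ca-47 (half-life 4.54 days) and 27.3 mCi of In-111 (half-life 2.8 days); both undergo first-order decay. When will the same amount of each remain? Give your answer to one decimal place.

13.0 days

Set 7.94·(1/2)^(t/4.54) = 27.3·(1/2)^(t/2.8).
Taking log₂: log₂(7.94/27.3) = t·(1/4.54 − 1/2.8).
log₂(0.29084) = -1.7817; 1/4.54 − 1/2.8 = -0.13688.
t = -1.7817 / -0.13688 ≈ 13.017 days.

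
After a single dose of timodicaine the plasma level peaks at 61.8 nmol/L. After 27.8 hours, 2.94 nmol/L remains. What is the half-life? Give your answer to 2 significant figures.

A/A₀ = 2.94/61.8 ≈ 0.047573.
n = log₂(21.02) ≈ 4.3937 half-lives elapsed in 27.8 hours.
t½ = 27.8/4.3937 ≈ 6.3272 hours.

6.3 hours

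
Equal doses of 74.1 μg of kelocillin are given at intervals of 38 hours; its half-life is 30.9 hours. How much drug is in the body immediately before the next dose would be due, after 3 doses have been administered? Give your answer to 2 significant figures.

51 μg

The 3 doses were given 114, 76, 38 hours ago.
Total = 74.1·(1/2)^(114/30.9) + 74.1·(1/2)^(76/30.9) + 74.1·(1/2)^(38/30.9)
      = 5.7441 + 13.472 + 31.595 ≈ 50.811 μg.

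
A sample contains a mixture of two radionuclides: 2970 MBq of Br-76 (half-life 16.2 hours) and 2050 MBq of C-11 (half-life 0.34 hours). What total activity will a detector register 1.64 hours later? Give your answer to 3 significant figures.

Br-76: 2970 × (1/2)^(1.64/16.2) = 2970 × (1/2)^0.10123 ≈ 2768.7 MBq.
C-11: 2050 × (1/2)^(1.64/0.34) = 2050 × (1/2)^4.8235 ≈ 72.398 MBq.
Total = 2768.7 + 72.398 ≈ 2841.1 MBq.

2840 MBq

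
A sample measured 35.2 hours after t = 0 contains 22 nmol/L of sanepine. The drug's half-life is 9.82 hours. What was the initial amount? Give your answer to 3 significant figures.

Number of half-lives elapsed: n = 35.2/9.82 ≈ 3.5845.
A₀ = A × 2^n = 22 × 2^3.5845 = 22 × 11.996 ≈ 263.92 nmol/L.

264 nmol/L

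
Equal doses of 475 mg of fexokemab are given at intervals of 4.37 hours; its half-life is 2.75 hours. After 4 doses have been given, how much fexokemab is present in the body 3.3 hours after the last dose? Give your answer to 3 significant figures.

The 4 doses were given 16.41, 12.04, 7.67, 3.3 hours ago.
Total = 475·(1/2)^(16.41/2.75) + 475·(1/2)^(12.04/2.75) + 475·(1/2)^(7.67/2.75) + 475·(1/2)^(3.3/2.75)
      = 7.5922 + 22.842 + 68.722 + 206.76 ≈ 305.91 mg.

306 mg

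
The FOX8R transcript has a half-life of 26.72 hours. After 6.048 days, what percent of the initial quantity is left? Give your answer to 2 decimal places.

2.32%

6.048 days = 145.152 hours.
n = 145.152/26.72 ≈ 5.4323 half-lives.
Fraction remaining = (1/2)^5.4323 ≈ 0.023158, i.e. 2.3158%.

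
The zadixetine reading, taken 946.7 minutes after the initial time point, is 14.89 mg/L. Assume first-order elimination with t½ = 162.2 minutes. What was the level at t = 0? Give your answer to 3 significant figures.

851 mg/L

Number of half-lives elapsed: n = 946.7/162.2 ≈ 5.8366.
A₀ = A × 2^n = 14.89 × 2^5.8366 = 14.89 × 57.148 ≈ 850.93 mg/L.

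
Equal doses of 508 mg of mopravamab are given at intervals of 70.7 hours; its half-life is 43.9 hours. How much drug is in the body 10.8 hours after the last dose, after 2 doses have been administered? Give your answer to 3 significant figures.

569 mg

The 2 doses were given 81.5, 10.8 hours ago.
Total = 508·(1/2)^(81.5/43.9) + 508·(1/2)^(10.8/43.9)
      = 140.28 + 428.36 ≈ 568.64 mg.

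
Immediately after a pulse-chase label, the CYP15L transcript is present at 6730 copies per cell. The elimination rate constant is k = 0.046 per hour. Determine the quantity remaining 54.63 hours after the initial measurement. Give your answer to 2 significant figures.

t½ = ln 2 / k = 0.69315 / 0.046 ≈ 15.068 hours.
Number of half-lives: n = 54.63/15.068 ≈ 3.6255.
Remaining = 6730 × (1/2)^3.6255 = 6730 × 0.081026 ≈ 545.31 copies per cell.

550 copies per cell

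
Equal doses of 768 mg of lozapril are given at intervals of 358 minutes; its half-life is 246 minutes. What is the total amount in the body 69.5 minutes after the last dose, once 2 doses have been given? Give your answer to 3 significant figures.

862 mg

The 2 doses were given 427.5, 69.5 minutes ago.
Total = 768·(1/2)^(427.5/246) + 768·(1/2)^(69.5/246)
      = 230.27 + 631.41 ≈ 861.68 mg.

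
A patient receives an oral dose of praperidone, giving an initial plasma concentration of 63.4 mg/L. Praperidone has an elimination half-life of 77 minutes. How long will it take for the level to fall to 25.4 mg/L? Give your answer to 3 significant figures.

102 minutes

Fraction remaining = 25.4/63.4 ≈ 0.40063.
n = log₂(63.4/25.4) = ln(2.4961)/ln 2 ≈ 1.3197 half-lives.
t = n × t½ = 1.3197 × 77 ≈ 101.61 minutes.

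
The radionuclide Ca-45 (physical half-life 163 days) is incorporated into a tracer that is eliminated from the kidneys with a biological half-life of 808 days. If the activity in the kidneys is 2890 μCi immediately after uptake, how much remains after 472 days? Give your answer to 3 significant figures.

1/t_eff = 1/t_phys + 1/t_biol = 1/163 + 1/808 = 0.0073726 per day.
t_eff = 163 × 808 / (163 + 808) ≈ 135.64 days.
Remaining = 2890 × (1/2)^(472/135.64) = 2890 × (1/2)^3.4799 ≈ 259.03 μCi.

259 μCi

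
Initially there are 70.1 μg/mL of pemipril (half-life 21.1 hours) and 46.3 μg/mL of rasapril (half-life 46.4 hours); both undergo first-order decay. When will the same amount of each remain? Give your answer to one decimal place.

23.2 hours

Set 70.1·(1/2)^(t/21.1) = 46.3·(1/2)^(t/46.4).
Taking log₂: log₂(70.1/46.3) = t·(1/21.1 − 1/46.4).
log₂(1.514) = 0.5984; 1/21.1 − 1/46.4 = 0.025842.
t = 0.5984 / 0.025842 ≈ 23.157 hours.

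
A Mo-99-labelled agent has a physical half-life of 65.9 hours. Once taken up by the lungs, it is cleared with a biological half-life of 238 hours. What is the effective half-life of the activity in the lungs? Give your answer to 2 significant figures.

52 hours

1/t_eff = 1/t_phys + 1/t_biol = 1/65.9 + 1/238 = 0.019376 per hour.
t_eff = 65.9 × 238 / (65.9 + 238) ≈ 51.61 hours.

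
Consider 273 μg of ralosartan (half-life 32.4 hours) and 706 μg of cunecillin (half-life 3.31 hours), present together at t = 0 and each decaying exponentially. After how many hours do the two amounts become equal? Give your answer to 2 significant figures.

Set 273·(1/2)^(t/32.4) = 706·(1/2)^(t/3.31).
Taking log₂: log₂(273/706) = t·(1/32.4 − 1/3.31).
log₂(0.38669) = -1.3708; 1/32.4 − 1/3.31 = -0.27125.
t = -1.3708 / -0.27125 ≈ 5.0535 hours.

5.1 hours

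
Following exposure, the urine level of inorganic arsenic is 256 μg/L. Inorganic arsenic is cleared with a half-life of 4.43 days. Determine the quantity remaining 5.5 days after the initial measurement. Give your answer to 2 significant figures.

110 μg/L

Number of half-lives: n = 5.5/4.43 ≈ 1.2415.
Remaining = 256 × (1/2)^1.2415 = 256 × 0.42292 ≈ 108.27 μg/L.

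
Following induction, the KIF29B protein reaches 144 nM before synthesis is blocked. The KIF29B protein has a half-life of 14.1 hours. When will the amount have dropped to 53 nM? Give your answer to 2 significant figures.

20 hours

Fraction remaining = 53/144 ≈ 0.36806.
n = log₂(144/53) = ln(2.717)/ln 2 ≈ 1.442 half-lives.
t = n × t½ = 1.442 × 14.1 ≈ 20.332 hours.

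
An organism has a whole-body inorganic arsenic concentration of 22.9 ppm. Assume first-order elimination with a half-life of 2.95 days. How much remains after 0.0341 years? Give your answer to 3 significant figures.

1.23 ppm

Convert the elapsed time: 0.0341 years = 12.4465 days.
Number of half-lives: n = 12.4465/2.95 ≈ 4.2192.
Remaining = 22.9 × (1/2)^4.2192 = 22.9 × 0.053692 ≈ 1.2295 ppm.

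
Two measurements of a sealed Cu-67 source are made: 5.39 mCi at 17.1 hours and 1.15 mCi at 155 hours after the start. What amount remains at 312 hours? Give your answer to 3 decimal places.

Over Δt = 155 − 17.1 = 137.9 hours, the level fell by a factor of 5.39/1.15 ≈ 4.687.
n = log₂(4.687) ≈ 2.2287 half-lives, so t½ = 137.9/2.2287 ≈ 61.876 hours.
From t = 155 to t = 312: 1.15 × (1/2)^((312−155)/61.876) ≈ 0.1981 mCi.

0.198 mCi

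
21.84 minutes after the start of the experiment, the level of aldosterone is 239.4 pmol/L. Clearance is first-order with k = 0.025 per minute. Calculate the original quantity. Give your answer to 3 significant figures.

413 pmol/L

t½ = ln 2 / k = 0.69315 / 0.025 ≈ 27.726 minutes.
Number of half-lives elapsed: n = 21.84/27.726 ≈ 0.78771.
A₀ = A × 2^n = 239.4 × 2^0.78771 = 239.4 × 1.7263 ≈ 413.28 pmol/L.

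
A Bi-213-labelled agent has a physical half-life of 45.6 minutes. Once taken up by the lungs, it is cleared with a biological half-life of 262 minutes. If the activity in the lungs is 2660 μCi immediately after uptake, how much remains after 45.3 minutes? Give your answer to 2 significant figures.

1200 μCi

1/t_eff = 1/t_phys + 1/t_biol = 1/45.6 + 1/262 = 0.025747 per minute.
t_eff = 45.6 × 262 / (45.6 + 262) ≈ 38.84 minutes.
Remaining = 2660 × (1/2)^(45.3/38.84) = 2660 × (1/2)^1.1663 ≈ 1185.2 μCi.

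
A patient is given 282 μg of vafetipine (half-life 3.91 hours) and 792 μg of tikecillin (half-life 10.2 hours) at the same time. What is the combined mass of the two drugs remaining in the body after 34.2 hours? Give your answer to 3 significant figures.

vafetipine: 282 × (1/2)^(34.2/3.91) = 282 × (1/2)^8.7468 ≈ 0.65645 μg.
tikecillin: 792 × (1/2)^(34.2/10.2) = 792 × (1/2)^3.3529 ≈ 77.516 μg.
Total = 0.65645 + 77.516 ≈ 78.172 μg.

78.2 μg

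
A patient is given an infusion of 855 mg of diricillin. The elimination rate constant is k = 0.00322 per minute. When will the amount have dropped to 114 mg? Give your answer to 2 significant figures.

t½ = ln 2 / k = 0.69315 / 0.00322 ≈ 215.26 minutes.
Fraction remaining = 114/855 ≈ 0.13333.
n = log₂(855/114) = ln(7.5)/ln 2 ≈ 2.9069 half-lives.
t = n × t½ = 2.9069 × 215.26 ≈ 625.75 minutes.

630 minutes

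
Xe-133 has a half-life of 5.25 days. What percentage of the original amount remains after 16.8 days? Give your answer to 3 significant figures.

10.9%

n = 16.8/5.25 ≈ 3.2 half-lives.
Fraction remaining = (1/2)^3.2 ≈ 0.10882, i.e. 10.882%.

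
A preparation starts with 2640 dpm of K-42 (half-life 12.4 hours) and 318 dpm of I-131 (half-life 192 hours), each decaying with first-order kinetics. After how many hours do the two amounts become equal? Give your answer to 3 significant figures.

40.5 hours

Set 2640·(1/2)^(t/12.4) = 318·(1/2)^(t/192).
Taking log₂: log₂(2640/318) = t·(1/12.4 − 1/192).
log₂(8.3019) = 3.0534; 1/12.4 − 1/192 = 0.075437.
t = 3.0534 / 0.075437 ≈ 40.477 hours.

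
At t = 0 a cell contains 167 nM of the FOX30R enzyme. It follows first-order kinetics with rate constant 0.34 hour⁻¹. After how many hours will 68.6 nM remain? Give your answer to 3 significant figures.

2.62 hours

t½ = ln 2 / λ = 0.69315 / 0.34 ≈ 2.0387 hours.
Fraction remaining = 68.6/167 ≈ 0.41078.
n = log₂(167/68.6) = ln(2.4344)/ln 2 ≈ 1.2836 half-lives.
t = n × t½ = 1.2836 × 2.0387 ≈ 2.6168 hours.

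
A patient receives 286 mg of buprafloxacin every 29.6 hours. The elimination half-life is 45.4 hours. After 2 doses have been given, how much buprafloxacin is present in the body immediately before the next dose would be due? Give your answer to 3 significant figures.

298 mg

The 2 doses were given 59.2, 29.6 hours ago.
Total = 286·(1/2)^(59.2/45.4) + 286·(1/2)^(29.6/45.4)
      = 115.83 + 182.01 ≈ 297.85 mg.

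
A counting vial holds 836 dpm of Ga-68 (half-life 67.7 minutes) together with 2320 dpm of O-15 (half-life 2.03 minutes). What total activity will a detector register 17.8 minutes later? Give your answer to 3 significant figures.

702 dpm

Ga-68: 836 × (1/2)^(17.8/67.7) = 836 × (1/2)^0.26292 ≈ 696.72 dpm.
O-15: 2320 × (1/2)^(17.8/2.03) = 2320 × (1/2)^8.7685 ≈ 5.32 dpm.
Total = 696.72 + 5.32 ≈ 702.04 dpm.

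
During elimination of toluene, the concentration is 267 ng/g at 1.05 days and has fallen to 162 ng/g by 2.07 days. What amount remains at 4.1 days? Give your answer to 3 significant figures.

Over Δt = 2.07 − 1.05 = 1.02 days, the level fell by a factor of 267/162 ≈ 1.6481.
n = log₂(1.6481) ≈ 0.72085 half-lives, so t½ = 1.02/0.72085 ≈ 1.415 days.
From t = 2.07 to t = 4.1: 162 × (1/2)^((4.1−2.07)/1.415) ≈ 59.931 ng/g.

59.9 ng/g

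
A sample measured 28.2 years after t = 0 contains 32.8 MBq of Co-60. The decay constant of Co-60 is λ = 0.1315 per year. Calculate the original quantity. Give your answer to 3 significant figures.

t½ = ln 2 / λ = 0.69315 / 0.1315 ≈ 5.2711 years.
Number of half-lives elapsed: n = 28.2/5.2711 ≈ 5.3499.
A₀ = A × 2^n = 32.8 × 2^5.3499 = 32.8 × 40.784 ≈ 1337.7 MBq.

1340 MBq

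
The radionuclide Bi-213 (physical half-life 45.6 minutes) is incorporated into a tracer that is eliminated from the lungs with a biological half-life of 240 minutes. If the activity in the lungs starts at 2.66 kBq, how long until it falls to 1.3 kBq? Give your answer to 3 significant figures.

39.6 minutes

1/t_eff = 1/t_phys + 1/t_biol = 1/45.6 + 1/240 = 0.026096 per minute.
t_eff = 45.6 × 240 / (45.6 + 240) ≈ 38.319 minutes.
n = log₂(2.66/1.3) ≈ 1.0329; t = 1.0329 × 38.319 ≈ 39.581 minutes.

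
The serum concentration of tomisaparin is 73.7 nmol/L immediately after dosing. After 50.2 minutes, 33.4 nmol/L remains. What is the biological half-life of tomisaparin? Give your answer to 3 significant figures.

A/A₀ = 33.4/73.7 ≈ 0.45319.
n = log₂(2.2066) ≈ 1.1418 half-lives elapsed in 50.2 minutes.
t½ = 50.2/1.1418 ≈ 43.965 minutes.

44.0 minutes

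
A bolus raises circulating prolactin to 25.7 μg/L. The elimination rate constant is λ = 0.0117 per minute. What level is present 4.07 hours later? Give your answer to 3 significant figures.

1.48 μg/L

t½ = ln 2 / λ = 0.69315 / 0.0117 ≈ 59.243 minutes.
Convert the elapsed time: 4.07 hours = 244.2 minutes.
Number of half-lives: n = 244.2/59.243 ≈ 4.122.
Remaining = 25.7 × (1/2)^4.122 = 25.7 × 0.057433 ≈ 1.476 μg/L.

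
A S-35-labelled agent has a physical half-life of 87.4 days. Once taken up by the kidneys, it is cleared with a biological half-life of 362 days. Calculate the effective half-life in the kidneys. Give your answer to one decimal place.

1/t_eff = 1/t_phys + 1/t_biol = 1/87.4 + 1/362 = 0.014204 per day.
t_eff = 87.4 × 362 / (87.4 + 362) ≈ 70.402 days.

70.4 days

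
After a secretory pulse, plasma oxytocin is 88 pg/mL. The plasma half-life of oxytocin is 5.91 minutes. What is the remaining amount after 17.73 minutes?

Elapsed time is 3 half-lives (17.73/5.91).
Each half-life halves the amount: 88 × (1/2)^3 = 88/8 = 11 pg/mL.

11 pg/mL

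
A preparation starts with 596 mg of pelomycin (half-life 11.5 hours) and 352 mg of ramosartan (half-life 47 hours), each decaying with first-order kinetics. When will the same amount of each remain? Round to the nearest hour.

12 hours

Set 596·(1/2)^(t/11.5) = 352·(1/2)^(t/47).
Taking log₂: log₂(596/352) = t·(1/11.5 − 1/47).
log₂(1.6932) = 0.75974; 1/11.5 − 1/47 = 0.06568.
t = 0.75974 / 0.06568 ≈ 11.567 hours.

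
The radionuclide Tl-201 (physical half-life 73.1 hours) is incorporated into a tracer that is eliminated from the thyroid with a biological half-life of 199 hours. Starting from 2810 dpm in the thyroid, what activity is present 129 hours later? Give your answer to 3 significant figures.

1/t_eff = 1/t_phys + 1/t_biol = 1/73.1 + 1/199 = 0.018705 per hour.
t_eff = 73.1 × 199 / (73.1 + 199) ≈ 53.462 hours.
Remaining = 2810 × (1/2)^(129/53.462) = 2810 × (1/2)^2.4129 ≈ 527.64 dpm.

528 dpm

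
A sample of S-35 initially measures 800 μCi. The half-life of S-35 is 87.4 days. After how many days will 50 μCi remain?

50/800 = 1/16, so 4 half-lives have elapsed.
t = 4 × 87.4 = 349.6 days.

349.6 days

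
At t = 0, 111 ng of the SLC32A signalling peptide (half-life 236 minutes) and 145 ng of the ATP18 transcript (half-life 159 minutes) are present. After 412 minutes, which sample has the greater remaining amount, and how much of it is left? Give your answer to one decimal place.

SLC32A signalling peptide, 33.1 ng

SLC32A signalling peptide: 111 × (1/2)^1.7458 ≈ 33.098 ng.
ATP18 transcript: 145 × (1/2)^2.5912 ≈ 24.062 ng.
SLC32A signalling peptide has more remaining, at ≈ 33.098 ng.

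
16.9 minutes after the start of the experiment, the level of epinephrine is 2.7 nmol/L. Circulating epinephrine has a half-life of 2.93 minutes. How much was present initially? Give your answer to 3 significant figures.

Number of half-lives elapsed: n = 16.9/2.93 ≈ 5.7679.
A₀ = A × 2^n = 2.7 × 2^5.7679 = 2.7 × 54.49 ≈ 147.12 nmol/L.

147 nmol/L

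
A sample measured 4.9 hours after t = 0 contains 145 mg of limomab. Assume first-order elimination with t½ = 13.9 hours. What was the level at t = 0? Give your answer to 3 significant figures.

185 mg

Number of half-lives elapsed: n = 4.9/13.9 ≈ 0.35252.
A₀ = A × 2^n = 145 × 2^0.35252 = 145 × 1.2768 ≈ 185.13 mg.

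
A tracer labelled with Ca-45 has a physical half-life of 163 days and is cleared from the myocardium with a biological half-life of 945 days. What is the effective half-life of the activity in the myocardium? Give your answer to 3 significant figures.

1/t_eff = 1/t_phys + 1/t_biol = 1/163 + 1/945 = 0.0071932 per day.
t_eff = 163 × 945 / (163 + 945) ≈ 139.02 days.

139 days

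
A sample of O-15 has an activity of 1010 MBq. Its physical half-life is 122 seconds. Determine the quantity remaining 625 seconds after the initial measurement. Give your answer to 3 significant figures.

Number of half-lives: n = 625/122 ≈ 5.123.
Remaining = 1010 × (1/2)^5.123 = 1010 × 0.028697 ≈ 28.984 MBq.

29.0 MBq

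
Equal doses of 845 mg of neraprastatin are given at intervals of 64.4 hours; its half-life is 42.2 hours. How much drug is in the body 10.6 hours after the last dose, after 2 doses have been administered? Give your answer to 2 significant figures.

960 mg

The 2 doses were given 75, 10.6 hours ago.
Total = 845·(1/2)^(75/42.2) + 845·(1/2)^(10.6/42.2)
      = 246.52 + 709.97 ≈ 956.49 mg.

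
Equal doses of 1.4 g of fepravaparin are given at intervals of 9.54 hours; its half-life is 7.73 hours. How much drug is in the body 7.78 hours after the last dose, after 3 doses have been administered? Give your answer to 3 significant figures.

1.12 g

The 3 doses were given 26.86, 17.32, 7.78 hours ago.
Total = 1.4·(1/2)^(26.86/7.73) + 1.4·(1/2)^(17.32/7.73) + 1.4·(1/2)^(7.78/7.73)
      = 0.12593 + 0.29623 + 0.69687 ≈ 1.119 g.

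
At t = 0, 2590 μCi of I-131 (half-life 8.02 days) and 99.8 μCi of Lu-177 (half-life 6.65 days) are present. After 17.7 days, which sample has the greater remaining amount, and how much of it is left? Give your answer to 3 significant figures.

I-131, 561 μCi

I-131: 2590 × (1/2)^2.207 ≈ 560.96 μCi.
Lu-177: 99.8 × (1/2)^2.6617 ≈ 15.772 μCi.
I-131 has more remaining, at ≈ 560.96 μCi.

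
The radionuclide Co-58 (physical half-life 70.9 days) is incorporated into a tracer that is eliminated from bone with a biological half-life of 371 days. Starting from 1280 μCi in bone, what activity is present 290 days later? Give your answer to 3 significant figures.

1/t_eff = 1/t_phys + 1/t_biol = 1/70.9 + 1/371 = 0.0168 per day.
t_eff = 70.9 × 371 / (70.9 + 371) ≈ 59.525 days.
Remaining = 1280 × (1/2)^(290/59.525) = 1280 × (1/2)^4.8719 ≈ 43.713 μCi.

43.7 μCi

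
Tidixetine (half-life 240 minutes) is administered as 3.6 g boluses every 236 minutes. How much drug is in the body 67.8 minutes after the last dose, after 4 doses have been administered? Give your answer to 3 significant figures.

The 4 doses were given 775.8, 539.8, 303.8, 67.8 minutes ago.
Total = 3.6·(1/2)^(775.8/240) + 3.6·(1/2)^(539.8/240) + 3.6·(1/2)^(303.8/240) + 3.6·(1/2)^(67.8/240)
      = 0.38302 + 0.75724 + 1.4971 + 2.9598 ≈ 5.5972 g.

5.60 g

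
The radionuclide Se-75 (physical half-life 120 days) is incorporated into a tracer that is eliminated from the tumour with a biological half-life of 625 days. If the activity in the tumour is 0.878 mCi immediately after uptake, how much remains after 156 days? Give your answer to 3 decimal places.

0.300 mCi

1/t_eff = 1/t_phys + 1/t_biol = 1/120 + 1/625 = 0.0099333 per day.
t_eff = 120 × 625 / (120 + 625) ≈ 100.67 days.
Remaining = 0.878 × (1/2)^(156/100.67) = 0.878 × (1/2)^1.5496 ≈ 0.29993 mCi.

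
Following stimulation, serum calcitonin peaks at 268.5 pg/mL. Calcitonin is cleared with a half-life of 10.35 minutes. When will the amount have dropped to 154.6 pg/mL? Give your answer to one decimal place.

Fraction remaining = 154.6/268.5 ≈ 0.57579.
n = log₂(268.5/154.6) = ln(1.7367)/ln 2 ≈ 0.79638 half-lives.
t = n × t½ = 0.79638 × 10.35 ≈ 8.2426 minutes.

8.2 minutes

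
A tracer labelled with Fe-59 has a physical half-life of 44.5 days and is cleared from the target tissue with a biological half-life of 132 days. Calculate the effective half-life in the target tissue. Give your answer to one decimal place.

1/t_eff = 1/t_phys + 1/t_biol = 1/44.5 + 1/132 = 0.030048 per day.
t_eff = 44.5 × 132 / (44.5 + 132) ≈ 33.28 days.

33.3 days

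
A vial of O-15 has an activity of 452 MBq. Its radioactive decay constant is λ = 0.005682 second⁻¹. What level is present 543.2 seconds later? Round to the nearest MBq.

21 MBq

t½ = ln 2 / λ = 0.69315 / 0.005682 ≈ 121.99 seconds.
Number of half-lives: n = 543.2/121.99 ≈ 4.4528.
Remaining = 452 × (1/2)^4.4528 = 452 × 0.045663 ≈ 20.64 MBq.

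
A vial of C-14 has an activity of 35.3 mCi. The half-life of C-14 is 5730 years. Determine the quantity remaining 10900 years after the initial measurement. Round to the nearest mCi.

Number of half-lives: n = 10900/5730 ≈ 1.9023.
Remaining = 35.3 × (1/2)^1.9023 = 35.3 × 0.26752 ≈ 9.4435 mCi.

9 mCi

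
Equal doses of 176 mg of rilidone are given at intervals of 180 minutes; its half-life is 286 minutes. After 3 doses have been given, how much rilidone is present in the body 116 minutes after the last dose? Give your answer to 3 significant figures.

274 mg

The 3 doses were given 476, 296, 116 minutes ago.
Total = 176·(1/2)^(476/286) + 176·(1/2)^(296/286) + 176·(1/2)^(116/286)
      = 55.526 + 85.893 + 132.87 ≈ 274.29 mg.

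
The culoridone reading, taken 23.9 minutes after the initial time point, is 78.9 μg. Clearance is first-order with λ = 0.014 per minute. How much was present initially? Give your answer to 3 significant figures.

110 μg

t½ = ln 2 / λ = 0.69315 / 0.014 ≈ 49.511 minutes.
Number of half-lives elapsed: n = 23.9/49.511 ≈ 0.48273.
A₀ = A × 2^n = 78.9 × 2^0.48273 = 78.9 × 1.3974 ≈ 110.25 μg.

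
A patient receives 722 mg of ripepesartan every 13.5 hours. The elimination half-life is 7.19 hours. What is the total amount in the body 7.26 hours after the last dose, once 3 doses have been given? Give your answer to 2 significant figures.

480 mg

The 3 doses were given 34.26, 20.76, 7.26 hours ago.
Total = 722·(1/2)^(34.26/7.19) + 722·(1/2)^(20.76/7.19) + 722·(1/2)^(7.26/7.19)
      = 26.555 + 97.58 + 358.57 ≈ 482.71 mg.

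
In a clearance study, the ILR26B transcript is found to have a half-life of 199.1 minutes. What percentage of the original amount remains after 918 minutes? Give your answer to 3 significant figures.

n = 918/199.1 ≈ 4.6107 half-lives.
Fraction remaining = (1/2)^4.6107 ≈ 0.040929, i.e. 4.0929%.

4.09%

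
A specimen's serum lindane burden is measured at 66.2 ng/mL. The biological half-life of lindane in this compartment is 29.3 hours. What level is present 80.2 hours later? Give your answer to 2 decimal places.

9.93 ng/mL

Number of half-lives: n = 80.2/29.3 ≈ 2.7372.
Remaining = 66.2 × (1/2)^2.7372 = 66.2 × 0.14998 ≈ 9.9284 ng/mL.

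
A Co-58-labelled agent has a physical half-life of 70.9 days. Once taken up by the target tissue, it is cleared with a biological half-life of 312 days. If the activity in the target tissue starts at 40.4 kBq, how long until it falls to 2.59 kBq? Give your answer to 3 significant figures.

229 days

1/t_eff = 1/t_phys + 1/t_biol = 1/70.9 + 1/312 = 0.01731 per day.
t_eff = 70.9 × 312 / (70.9 + 312) ≈ 57.772 days.
n = log₂(40.4/2.59) ≈ 3.9633; t = 3.9633 × 57.772 ≈ 228.97 days.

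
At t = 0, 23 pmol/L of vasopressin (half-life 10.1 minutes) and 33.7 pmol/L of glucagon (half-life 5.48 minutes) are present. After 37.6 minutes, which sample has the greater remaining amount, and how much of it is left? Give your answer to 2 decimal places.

vasopressin, 1.74 pmol/L

vasopressin: 23 × (1/2)^3.7228 ≈ 1.7421 pmol/L.
glucagon: 33.7 × (1/2)^6.8613 ≈ 0.28985 pmol/L.
Vasopressin has more remaining, at ≈ 1.7421 pmol/L.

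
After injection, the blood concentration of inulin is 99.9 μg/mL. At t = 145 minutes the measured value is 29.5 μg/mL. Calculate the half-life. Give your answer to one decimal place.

82.4 minutes

A/A₀ = 29.5/99.9 ≈ 0.2953.
n = log₂(3.3864) ≈ 1.7598 half-lives elapsed in 145 minutes.
t½ = 145/1.7598 ≈ 82.397 minutes.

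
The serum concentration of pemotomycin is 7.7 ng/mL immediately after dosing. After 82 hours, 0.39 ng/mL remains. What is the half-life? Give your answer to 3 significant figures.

A/A₀ = 0.39/7.7 ≈ 0.050649.
n = log₂(19.744) ≈ 4.3033 half-lives elapsed in 82 hours.
t½ = 82/4.3033 ≈ 19.055 hours.

19.1 hours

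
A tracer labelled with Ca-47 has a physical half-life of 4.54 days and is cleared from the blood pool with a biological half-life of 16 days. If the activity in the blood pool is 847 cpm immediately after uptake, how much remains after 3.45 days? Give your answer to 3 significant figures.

431 cpm

1/t_eff = 1/t_phys + 1/t_biol = 1/4.54 + 1/16 = 0.28276 per day.
t_eff = 4.54 × 16 / (4.54 + 16) ≈ 3.5365 days.
Remaining = 847 × (1/2)^(3.45/3.5365) = 847 × (1/2)^0.97554 ≈ 430.74 cpm.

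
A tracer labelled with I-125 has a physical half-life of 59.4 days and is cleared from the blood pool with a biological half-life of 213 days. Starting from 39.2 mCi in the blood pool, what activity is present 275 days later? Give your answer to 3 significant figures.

1/t_eff = 1/t_phys + 1/t_biol = 1/59.4 + 1/213 = 0.02153 per day.
t_eff = 59.4 × 213 / (59.4 + 213) ≈ 46.447 days.
Remaining = 39.2 × (1/2)^(275/46.447) = 39.2 × (1/2)^5.9207 ≈ 0.64711 mCi.

0.647 mCi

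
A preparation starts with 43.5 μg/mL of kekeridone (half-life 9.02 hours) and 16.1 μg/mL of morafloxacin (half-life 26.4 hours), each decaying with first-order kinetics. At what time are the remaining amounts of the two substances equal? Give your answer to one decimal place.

Set 43.5·(1/2)^(t/9.02) = 16.1·(1/2)^(t/26.4).
Taking log₂: log₂(43.5/16.1) = t·(1/9.02 − 1/26.4).
log₂(2.7019) = 1.434; 1/9.02 − 1/26.4 = 0.072986.
t = 1.434 / 0.072986 ≈ 19.647 hours.

19.6 hours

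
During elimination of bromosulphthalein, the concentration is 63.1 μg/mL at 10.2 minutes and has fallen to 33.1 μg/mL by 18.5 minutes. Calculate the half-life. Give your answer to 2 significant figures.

8.9 minutes

Over Δt = 18.5 − 10.2 = 8.3 minutes, the level fell by a factor of 63.1/33.1 ≈ 1.9063.
n = log₂(1.9063) ≈ 0.93081 half-lives, so t½ = 8.3/0.93081 ≈ 8.917 minutes.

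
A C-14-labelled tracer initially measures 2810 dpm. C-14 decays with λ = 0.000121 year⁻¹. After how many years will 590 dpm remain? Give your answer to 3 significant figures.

12900 years

t½ = ln 2 / λ = 0.69315 / 0.000121 ≈ 5728.5 years.
Fraction remaining = 590/2810 ≈ 0.20996.
n = log₂(2810/590) = ln(4.7627)/ln 2 ≈ 2.2518 half-lives.
t = n × t½ = 2.2518 × 5728.5 ≈ 12899 years.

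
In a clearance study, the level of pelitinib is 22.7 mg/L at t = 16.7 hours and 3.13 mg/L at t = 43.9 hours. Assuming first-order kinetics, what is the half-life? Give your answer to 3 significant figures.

9.52 hours

Over Δt = 43.9 − 16.7 = 27.2 hours, the level fell by a factor of 22.7/3.13 ≈ 7.2524.
n = log₂(7.2524) ≈ 2.8585 half-lives, so t½ = 27.2/2.8585 ≈ 9.5156 hours.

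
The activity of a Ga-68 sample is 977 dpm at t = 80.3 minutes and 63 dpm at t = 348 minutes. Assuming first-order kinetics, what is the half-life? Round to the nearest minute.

Over Δt = 348 − 80.3 = 267.7 minutes, the level fell by a factor of 977/63 ≈ 15.508.
n = log₂(15.508) ≈ 3.9549 half-lives, so t½ = 267.7/3.9549 ≈ 67.688 minutes.

68 minutes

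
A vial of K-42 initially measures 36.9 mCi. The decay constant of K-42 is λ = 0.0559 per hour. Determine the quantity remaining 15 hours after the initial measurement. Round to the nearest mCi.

t½ = ln 2 / λ = 0.69315 / 0.0559 ≈ 12.4 hours.
Number of half-lives: n = 15/12.4 ≈ 1.2097.
Remaining = 36.9 × (1/2)^1.2097 = 36.9 × 0.43236 ≈ 15.954 mCi.

16 mCi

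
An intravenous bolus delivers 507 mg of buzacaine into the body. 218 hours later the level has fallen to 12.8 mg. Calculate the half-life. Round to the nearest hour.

A/A₀ = 12.8/507 ≈ 0.025247.
n = log₂(39.609) ≈ 5.3078 half-lives elapsed in 218 hours.
t½ = 218/5.3078 ≈ 41.072 hours.

41 hours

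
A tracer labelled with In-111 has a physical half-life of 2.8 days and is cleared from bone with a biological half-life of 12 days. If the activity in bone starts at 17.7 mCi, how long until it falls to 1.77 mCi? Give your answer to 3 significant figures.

7.54 days

1/t_eff = 1/t_phys + 1/t_biol = 1/2.8 + 1/12 = 0.44048 per day.
t_eff = 2.8 × 12 / (2.8 + 12) ≈ 2.2703 days.
n = log₂(17.7/1.77) ≈ 3.3219; t = 3.3219 × 2.2703 ≈ 7.5417 days.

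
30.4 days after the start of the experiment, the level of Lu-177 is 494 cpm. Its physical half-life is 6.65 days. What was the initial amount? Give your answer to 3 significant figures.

11700 cpm

Number of half-lives elapsed: n = 30.4/6.65 ≈ 4.5714.
A₀ = A × 2^n = 494 × 2^4.5714 = 494 × 23.776 ≈ 11745 cpm.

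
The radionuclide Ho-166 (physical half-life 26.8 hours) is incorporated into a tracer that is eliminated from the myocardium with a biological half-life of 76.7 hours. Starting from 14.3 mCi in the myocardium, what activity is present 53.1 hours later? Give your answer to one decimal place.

1/t_eff = 1/t_phys + 1/t_biol = 1/26.8 + 1/76.7 = 0.050351 per hour.
t_eff = 26.8 × 76.7 / (26.8 + 76.7) ≈ 19.86 hours.
Remaining = 14.3 × (1/2)^(53.1/19.86) = 14.3 × (1/2)^2.6737 ≈ 2.2412 mCi.

2.2 mCi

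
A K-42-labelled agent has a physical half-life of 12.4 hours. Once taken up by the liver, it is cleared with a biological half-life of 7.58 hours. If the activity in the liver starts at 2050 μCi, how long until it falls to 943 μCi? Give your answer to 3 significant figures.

5.27 hours

1/t_eff = 1/t_phys + 1/t_biol = 1/12.4 + 1/7.58 = 0.21257 per hour.
t_eff = 12.4 × 7.58 / (12.4 + 7.58) ≈ 4.7043 hours.
n = log₂(2050/943) ≈ 1.1203; t = 1.1203 × 4.7043 ≈ 5.2702 hours.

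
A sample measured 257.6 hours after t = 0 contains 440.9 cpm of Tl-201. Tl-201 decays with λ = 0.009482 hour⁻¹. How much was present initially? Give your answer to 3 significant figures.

5070 cpm

t½ = ln 2 / λ = 0.69315 / 0.009482 ≈ 73.101 hours.
Number of half-lives elapsed: n = 257.6/73.101 ≈ 3.5239.
A₀ = A × 2^n = 440.9 × 2^3.5239 = 440.9 × 11.502 ≈ 5071.4 cpm.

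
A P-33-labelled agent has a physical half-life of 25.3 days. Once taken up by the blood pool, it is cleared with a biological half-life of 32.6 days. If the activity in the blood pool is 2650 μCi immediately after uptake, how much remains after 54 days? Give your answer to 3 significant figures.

1/t_eff = 1/t_phys + 1/t_biol = 1/25.3 + 1/32.6 = 0.070201 per day.
t_eff = 25.3 × 32.6 / (25.3 + 32.6) ≈ 14.245 days.
Remaining = 2650 × (1/2)^(54/14.245) = 2650 × (1/2)^3.7908 ≈ 191.47 μCi.

191 μCi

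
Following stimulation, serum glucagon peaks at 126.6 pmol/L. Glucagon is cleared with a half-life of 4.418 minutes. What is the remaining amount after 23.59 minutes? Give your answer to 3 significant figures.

3.13 pmol/L

Number of half-lives: n = 23.59/4.418 ≈ 5.3395.
Remaining = 126.6 × (1/2)^5.3395 = 126.6 × 0.024697 ≈ 3.1266 pmol/L.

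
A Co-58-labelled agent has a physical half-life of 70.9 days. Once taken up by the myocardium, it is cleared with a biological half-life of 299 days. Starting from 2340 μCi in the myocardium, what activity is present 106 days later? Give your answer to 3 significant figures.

649 μCi

1/t_eff = 1/t_phys + 1/t_biol = 1/70.9 + 1/299 = 0.017449 per day.
t_eff = 70.9 × 299 / (70.9 + 299) ≈ 57.31 days.
Remaining = 2340 × (1/2)^(106/57.31) = 2340 × (1/2)^1.8496 ≈ 649.29 μCi.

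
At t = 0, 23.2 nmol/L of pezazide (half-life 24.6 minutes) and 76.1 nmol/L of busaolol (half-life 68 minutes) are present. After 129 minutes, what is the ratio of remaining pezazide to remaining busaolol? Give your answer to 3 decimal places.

0.030

pezazide: 23.2 × (1/2)^(129/24.6) = 23.2 × (1/2)^5.2439 ≈ 0.61223 nmol/L.
busaolol: 76.1 × (1/2)^(129/68) = 76.1 × (1/2)^1.8971 ≈ 20.432 nmol/L.
Ratio ≈ 0.61223 / 20.432 ≈ 0.029964.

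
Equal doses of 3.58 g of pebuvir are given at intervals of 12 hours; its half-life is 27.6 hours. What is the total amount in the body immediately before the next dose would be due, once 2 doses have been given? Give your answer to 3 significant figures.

The 2 doses were given 24, 12 hours ago.
Total = 3.58·(1/2)^(24/27.6) + 3.58·(1/2)^(12/27.6)
      = 1.9594 + 2.6485 ≈ 4.6079 g.

4.61 g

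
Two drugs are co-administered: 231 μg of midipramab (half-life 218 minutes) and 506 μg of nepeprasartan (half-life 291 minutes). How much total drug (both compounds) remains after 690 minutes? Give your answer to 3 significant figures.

124 μg

midipramab: 231 × (1/2)^(690/218) = 231 × (1/2)^3.1651 ≈ 25.752 μg.
nepeprasartan: 506 × (1/2)^(690/291) = 506 × (1/2)^2.3711 ≈ 97.807 μg.
Total = 25.752 + 97.807 ≈ 123.56 μg.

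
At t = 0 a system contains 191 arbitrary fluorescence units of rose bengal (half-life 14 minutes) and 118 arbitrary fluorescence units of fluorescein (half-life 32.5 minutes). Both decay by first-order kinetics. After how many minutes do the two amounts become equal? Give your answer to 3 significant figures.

Set 191·(1/2)^(t/14) = 118·(1/2)^(t/32.5).
Taking log₂: log₂(191/118) = t·(1/14 − 1/32.5).
log₂(1.6186) = 0.69479; 1/14 − 1/32.5 = 0.040659.
t = 0.69479 / 0.040659 ≈ 17.088 minutes.

17.1 minutes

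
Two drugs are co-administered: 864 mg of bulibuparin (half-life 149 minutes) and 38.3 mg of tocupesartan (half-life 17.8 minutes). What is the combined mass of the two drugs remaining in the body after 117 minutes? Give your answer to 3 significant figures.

bulibuparin: 864 × (1/2)^(117/149) = 864 × (1/2)^0.78523 ≈ 501.34 mg.
tocupesartan: 38.3 × (1/2)^(117/17.8) = 38.3 × (1/2)^6.573 ≈ 0.40227 mg.
Total = 501.34 + 0.40227 ≈ 501.74 mg.

502 mg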